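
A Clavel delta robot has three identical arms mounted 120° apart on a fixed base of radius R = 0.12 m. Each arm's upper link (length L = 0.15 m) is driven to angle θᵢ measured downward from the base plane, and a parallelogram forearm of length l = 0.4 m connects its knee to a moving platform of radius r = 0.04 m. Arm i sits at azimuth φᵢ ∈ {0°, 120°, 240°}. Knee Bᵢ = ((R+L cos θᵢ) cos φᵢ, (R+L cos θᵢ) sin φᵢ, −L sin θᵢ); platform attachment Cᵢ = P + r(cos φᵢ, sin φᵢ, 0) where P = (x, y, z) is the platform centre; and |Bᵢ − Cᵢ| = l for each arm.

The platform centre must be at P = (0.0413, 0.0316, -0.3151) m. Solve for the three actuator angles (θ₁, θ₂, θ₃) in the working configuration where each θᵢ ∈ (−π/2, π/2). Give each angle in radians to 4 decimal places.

arm 1 (φ=0.0°): x'=0.0413, y'=0.0316
  A cos θ + B sin θ = C:  0.0387·cos θ + -0.3151·sin θ = 0.1191
  γ=atan2(-0.3151,0.0387)=-1.4486;  ψ=arccos(0.3750)=1.1864;  θ1=γ+ψ≈-0.2622
rotate P by −φ2: (0.0067, -0.0516, -0.3151)
  e−x'=0.0733;  (l²−L²−(e−x')²−y'²−z²)/2L = 0.1006
  √(A²+B²)=0.3235;  θ2 = -1.3423+1.2546 ≈ -0.0877
arm 3 (φ=240.0°): x'=-0.0480, y'=0.0200
  A=0.1280, B=-0.3151, C=(l²−L²−A²−y'²−z²)/(2L)=0.0714
  θ3 = atan2(B,A) + arccos(C/0.3401) = 0.1743

θ₁ = -0.2622, θ₂ = -0.0877, θ₃ = 0.1743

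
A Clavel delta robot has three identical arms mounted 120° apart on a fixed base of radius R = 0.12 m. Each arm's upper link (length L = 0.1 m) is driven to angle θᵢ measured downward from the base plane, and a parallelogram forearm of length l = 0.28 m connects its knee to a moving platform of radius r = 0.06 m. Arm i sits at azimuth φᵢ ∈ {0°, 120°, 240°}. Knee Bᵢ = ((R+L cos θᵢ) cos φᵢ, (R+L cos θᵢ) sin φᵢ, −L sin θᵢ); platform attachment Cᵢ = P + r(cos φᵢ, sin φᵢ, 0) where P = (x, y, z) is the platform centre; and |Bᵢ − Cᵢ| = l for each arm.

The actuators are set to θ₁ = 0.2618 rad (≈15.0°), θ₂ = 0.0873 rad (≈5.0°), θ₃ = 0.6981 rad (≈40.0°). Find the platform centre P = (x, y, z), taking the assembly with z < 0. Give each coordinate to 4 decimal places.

centre 1 = (0.1566·cos0.0°, 0.1566·sin0.0°, -0.0259) = (0.1566, 0.0000, -0.0259)
φ2=120.0°: virtual centre (-0.0798, 0.1382, -0.0087), radius l
φ3=240.0°: virtual centre (-0.0683, -0.1183, -0.0643), radius l
subtract pairs → two planes through P
linear system: -0.4728x+0.2765y = 0.0004−0.0343z; -0.4498x+-0.2366y = -0.0024−-0.0768z
det = 0.2362;  x = 0.0024+-0.0555z,  y = 0.0055+-0.2191z
sphere 1 gives Az²+Bz+C=0 with A=1.0511, B=0.0665, C=-0.0539;  B²−4AC=0.2312;  roots -0.2603, 0.1971;  negative root z = -0.2603
x = 0.0169, y = 0.0625

(0.0169, 0.0625, -0.2603)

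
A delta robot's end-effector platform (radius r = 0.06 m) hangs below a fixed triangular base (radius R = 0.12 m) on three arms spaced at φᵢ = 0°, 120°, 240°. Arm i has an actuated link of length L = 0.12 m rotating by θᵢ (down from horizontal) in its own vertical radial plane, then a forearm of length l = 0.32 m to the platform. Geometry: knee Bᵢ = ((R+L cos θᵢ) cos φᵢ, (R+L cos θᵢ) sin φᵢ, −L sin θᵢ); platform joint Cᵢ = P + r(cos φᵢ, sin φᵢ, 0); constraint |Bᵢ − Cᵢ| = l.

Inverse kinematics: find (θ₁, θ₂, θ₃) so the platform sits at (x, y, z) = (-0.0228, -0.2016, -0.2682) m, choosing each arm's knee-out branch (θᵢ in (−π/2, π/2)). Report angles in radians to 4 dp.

rotate P by −φ1: (-0.0228, -0.2016, -0.2682)
  A cos θ + B sin θ = C:  0.0828·cos θ + -0.2682·sin θ = -0.1310
  γ=atan2(-0.2682,0.0828)=-1.2714;  ψ=arccos(-0.4666)=2.0562;  θ1=γ+ψ≈0.7848
φ2=120.0° → target in arm frame (-0.1632, 0.1205)
  A cos θ + B sin θ = C:  0.2232·cos θ + -0.2682·sin θ = -0.2012
  θ2 = atan2(B,A) + arccos(C/0.3489) = 1.3085
arm 3 (φ=240.0°): x'=0.1860, y'=0.0811
  A cos θ + B sin θ = C:  -0.1260·cos θ + -0.2682·sin θ = -0.0266
  γ=atan2(-0.2682,-0.1260)=-2.0100;  ψ=arccos(-0.0896)=1.6606;  θ3=γ+ψ≈-0.3494

θ₁ = 0.7848, θ₂ = 1.3085, θ₃ = -0.3494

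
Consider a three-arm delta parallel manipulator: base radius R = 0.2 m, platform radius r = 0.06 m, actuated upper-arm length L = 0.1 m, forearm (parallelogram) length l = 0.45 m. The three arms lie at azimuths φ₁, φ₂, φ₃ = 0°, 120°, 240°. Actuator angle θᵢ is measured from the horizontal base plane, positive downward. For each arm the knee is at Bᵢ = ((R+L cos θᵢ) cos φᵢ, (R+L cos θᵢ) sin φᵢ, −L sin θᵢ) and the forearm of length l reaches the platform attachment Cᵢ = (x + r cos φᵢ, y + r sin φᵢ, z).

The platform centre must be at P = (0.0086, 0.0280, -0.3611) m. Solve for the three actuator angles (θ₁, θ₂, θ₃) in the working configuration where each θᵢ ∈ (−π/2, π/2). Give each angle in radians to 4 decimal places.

arm 1 (φ=0.0°): x'=0.0086, y'=0.0280
  A=0.1314, B=-0.3611, C=(l²−L²−A²−y'²−z²)/(2L)=0.2203
  γ=atan2(-0.3611,0.1314)=-1.2218;  ψ=arccos(0.5733)=0.9603;  θ1=γ+ψ≈-0.2615
arm 2 (φ=120.0°): x'=0.0199, y'=-0.0214
  A cos θ + B sin θ = C:  0.1201·cos θ + -0.3611·sin θ = 0.2362
  √(A²+B²)=0.3805;  θ2 = -1.2498+0.9012 ≈ -0.3486
φ3=240.0° → target in arm frame (-0.0285, -0.0066)
  e−x'=0.1685;  (l²−L²−(e−x')²−y'²−z²)/2L = 0.1683
  θ3 = atan2(B,A) + arccos(C/0.3985) = 0.0008

θ₁ = -0.2615, θ₂ = -0.3486, θ₃ = 0.0008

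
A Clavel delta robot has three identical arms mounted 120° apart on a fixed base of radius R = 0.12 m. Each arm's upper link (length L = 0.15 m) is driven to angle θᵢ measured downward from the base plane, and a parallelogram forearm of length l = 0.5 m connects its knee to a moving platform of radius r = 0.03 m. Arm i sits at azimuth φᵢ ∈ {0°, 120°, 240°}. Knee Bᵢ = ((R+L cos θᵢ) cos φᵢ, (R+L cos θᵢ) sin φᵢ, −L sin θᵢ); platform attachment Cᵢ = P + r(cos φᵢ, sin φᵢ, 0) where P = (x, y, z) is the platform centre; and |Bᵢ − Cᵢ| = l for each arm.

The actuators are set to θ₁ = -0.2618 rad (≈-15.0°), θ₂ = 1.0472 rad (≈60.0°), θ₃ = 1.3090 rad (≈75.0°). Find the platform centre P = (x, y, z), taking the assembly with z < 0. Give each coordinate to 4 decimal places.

(0.2886, 0.0601, -0.4546)

centre 1 = (0.2349·cos0.0°, 0.2349·sin0.0°, 0.0388) = (0.2349, 0.0000, 0.0388)
centre 2 = (0.1650·cos120.0°, 0.1650·sin120.0°, -0.1299) = (-0.0825, 0.1429, -0.1299)
φ3=240.0°: virtual centre (-0.0644, -0.1116, -0.1449), radius l
eliminate P² terms by subtracting sphere 1 from 2 and 3
linear system: -0.6348x+0.2858y = -0.0126−-0.3375z; -0.5986x+-0.2231y = -0.0191−-0.3674z
Cramer: x(z) = 0.0264-0.5766z;  y(z) = 0.0147-0.0999z
sphere 1 gives Az²+Bz+C=0 with A=1.3424, B=0.1598, C=-0.2048;  B²−4AC=1.1254;  roots -0.4546, 0.3356;  negative root z = -0.4546
x = 0.2886, y = 0.0601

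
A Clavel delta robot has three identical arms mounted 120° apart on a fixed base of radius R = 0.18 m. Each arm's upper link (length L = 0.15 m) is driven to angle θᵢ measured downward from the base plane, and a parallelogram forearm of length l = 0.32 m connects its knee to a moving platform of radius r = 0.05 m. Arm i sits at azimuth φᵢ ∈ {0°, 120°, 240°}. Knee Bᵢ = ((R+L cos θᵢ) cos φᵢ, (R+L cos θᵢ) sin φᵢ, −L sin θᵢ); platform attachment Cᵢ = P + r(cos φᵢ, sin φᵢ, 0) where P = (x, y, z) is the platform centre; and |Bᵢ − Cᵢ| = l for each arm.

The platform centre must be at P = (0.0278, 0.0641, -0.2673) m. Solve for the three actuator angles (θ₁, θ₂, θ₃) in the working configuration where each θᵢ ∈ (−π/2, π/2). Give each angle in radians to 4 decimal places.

φ1=0.0° → target in arm frame (0.0278, 0.0641)
  A cos θ + B sin θ = C:  0.1022·cos θ + -0.2673·sin θ = -0.0203
  √(A²+B²)=0.2862;  θ1 = -1.2056+1.6419 ≈ 0.4363
φ2=120.0° → target in arm frame (0.0416, -0.0561)
  A cos θ + B sin θ = C:  0.0884·cos θ + -0.2673·sin θ = -0.0084
  γ=atan2(-0.2673,0.0884)=-1.2514;  ψ=arccos(-0.0297)=1.6005;  θ2=γ+ψ≈0.3491
arm 3 (φ=240.0°): x'=-0.0694, y'=-0.0080
  e−x'=0.1994;  (l²−L²−(e−x')²−y'²−z²)/2L = -0.1046
  γ=atan2(-0.2673,0.1994)=-0.9298;  ψ=arccos(-0.3136)=1.8898;  θ3=γ+ψ≈0.9600

θ₁ = 0.4363, θ₂ = 0.3491, θ₃ = 0.9600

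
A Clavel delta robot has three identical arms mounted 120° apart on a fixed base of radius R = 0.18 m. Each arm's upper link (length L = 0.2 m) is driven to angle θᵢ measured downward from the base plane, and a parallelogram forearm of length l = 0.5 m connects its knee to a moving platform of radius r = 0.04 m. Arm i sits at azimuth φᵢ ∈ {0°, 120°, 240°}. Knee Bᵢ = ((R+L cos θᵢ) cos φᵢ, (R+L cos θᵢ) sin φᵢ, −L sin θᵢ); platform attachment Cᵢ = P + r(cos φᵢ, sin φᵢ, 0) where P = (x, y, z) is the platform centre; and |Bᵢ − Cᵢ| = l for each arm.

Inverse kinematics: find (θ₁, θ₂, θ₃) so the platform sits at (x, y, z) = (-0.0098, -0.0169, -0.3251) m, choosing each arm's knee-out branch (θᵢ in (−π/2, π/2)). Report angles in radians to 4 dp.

θ₁ = -0.1745, θ₂ = -0.1748, θ₃ = -0.3495

arm 1 (φ=0.0°): x'=-0.0098, y'=-0.0169
  e−x'=0.1498;  (l²−L²−(e−x')²−y'²−z²)/2L = 0.2040
  θ1 = atan2(B,A) + arccos(C/0.3580) = -0.1745
arm 2 (φ=120.0°): x'=-0.0097, y'=0.0169
  A cos θ + B sin θ = C:  0.1497·cos θ + -0.3251·sin θ = 0.2040
  γ=atan2(-0.3251,0.1497)=-1.1392;  ψ=arccos(0.5700)=0.9643;  θ2=γ+ψ≈-0.1748
φ3=240.0° → target in arm frame (0.0195, 0.0000)
  A cos θ + B sin θ = C:  0.1205·cos θ + -0.3251·sin θ = 0.2245
  √(A²+B²)=0.3467;  θ3 = -1.2159+0.8665 ≈ -0.3495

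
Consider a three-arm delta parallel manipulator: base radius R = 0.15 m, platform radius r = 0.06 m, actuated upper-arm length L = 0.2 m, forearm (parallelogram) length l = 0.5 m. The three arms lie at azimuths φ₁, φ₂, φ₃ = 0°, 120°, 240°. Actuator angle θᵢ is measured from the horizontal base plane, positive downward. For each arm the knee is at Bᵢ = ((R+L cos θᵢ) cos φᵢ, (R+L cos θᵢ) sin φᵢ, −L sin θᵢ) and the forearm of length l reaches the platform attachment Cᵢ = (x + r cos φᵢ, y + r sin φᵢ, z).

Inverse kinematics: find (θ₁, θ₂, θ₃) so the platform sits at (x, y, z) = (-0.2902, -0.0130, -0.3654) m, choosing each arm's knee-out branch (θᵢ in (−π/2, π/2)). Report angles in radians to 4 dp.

arm 1 (φ=0.0°): x'=-0.2902, y'=-0.0130
  A=0.3802, B=-0.3654, C=(l²−L²−A²−y'²−z²)/(2L)=-0.1706
  √(A²+B²)=0.5273;  θ1 = -0.7656+1.9002 ≈ 1.1347
arm 2 (φ=120.0°): x'=0.1338, y'=0.2578
  A=-0.0438, B=-0.3654, C=(l²−L²−A²−y'²−z²)/(2L)=0.0202
  γ=atan2(-0.3654,-0.0438)=-1.6902;  ψ=arccos(0.0550)=1.5158;  θ2=γ+ψ≈-0.1744
arm 3 (φ=240.0°): x'=0.1564, y'=-0.2448
  e−x'=-0.0664;  (l²−L²−(e−x')²−y'²−z²)/2L = 0.0304
  γ=atan2(-0.3654,-0.0664)=-1.7504;  ψ=arccos(0.0817)=1.4890;  θ3=γ+ψ≈-0.2615

θ₁ = 1.1347, θ₂ = -0.1744, θ₃ = -0.2615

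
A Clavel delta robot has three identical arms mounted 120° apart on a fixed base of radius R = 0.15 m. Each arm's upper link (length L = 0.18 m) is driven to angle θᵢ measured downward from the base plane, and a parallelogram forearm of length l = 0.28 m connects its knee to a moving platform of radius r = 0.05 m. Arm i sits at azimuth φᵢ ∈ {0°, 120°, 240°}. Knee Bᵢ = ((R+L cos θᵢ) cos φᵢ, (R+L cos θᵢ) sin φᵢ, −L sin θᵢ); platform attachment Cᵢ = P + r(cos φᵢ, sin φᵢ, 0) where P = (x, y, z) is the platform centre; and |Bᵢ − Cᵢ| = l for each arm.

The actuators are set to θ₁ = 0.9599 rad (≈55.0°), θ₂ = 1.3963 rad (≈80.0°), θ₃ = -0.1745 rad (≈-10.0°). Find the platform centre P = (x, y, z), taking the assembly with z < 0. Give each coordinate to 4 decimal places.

O1 = (0.2032·cos0.0°, 0.2032·sin0.0°, -0.1474) = (0.2032, 0.0000, -0.1474)
arm 2 at φ=120.0°: (R−r)+L cos θ2 = 0.1313;  O2 = (-0.0656, 0.1137, -0.1773)
arm 3 at φ=240.0°: (R−r)+L cos θ3 = 0.2773;  O3 = (-0.1386, -0.2401, 0.0313)
eliminate P² terms by subtracting sphere 1 from 2 and 3
linear system: -0.5377x+0.2273y = -0.0144−-0.0596z; -0.6838x+-0.4802y = 0.0148−0.3574z
det = 0.4137;  x = 0.0086+0.1272z,  y = -0.0430+0.5631z
quadratic in z: (1.3333)z²+(0.1969)z+(-0.0169)=0, √Δ=0.3591 → z ∈ {-0.2085, 0.0608}; z = -0.2085 (taking z<0)
x = -0.0179, y = -0.1605

(-0.0179, -0.1605, -0.2085)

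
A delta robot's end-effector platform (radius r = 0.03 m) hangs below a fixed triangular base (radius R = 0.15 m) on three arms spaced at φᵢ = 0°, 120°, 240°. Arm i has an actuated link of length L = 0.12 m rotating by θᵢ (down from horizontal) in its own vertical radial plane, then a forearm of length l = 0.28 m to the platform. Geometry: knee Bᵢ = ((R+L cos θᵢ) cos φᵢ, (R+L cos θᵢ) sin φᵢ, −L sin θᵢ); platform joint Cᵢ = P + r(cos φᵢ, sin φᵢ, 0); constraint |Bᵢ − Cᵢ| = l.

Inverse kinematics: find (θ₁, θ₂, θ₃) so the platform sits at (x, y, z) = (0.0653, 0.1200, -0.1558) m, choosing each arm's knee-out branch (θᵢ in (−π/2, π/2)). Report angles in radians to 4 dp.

φ1=0.0° → target in arm frame (0.0653, 0.1200)
  A cos θ + B sin θ = C:  0.0547·cos θ + -0.1558·sin θ = 0.0931
  γ=atan2(-0.1558,0.0547)=-1.2331;  ψ=arccos(0.5636)=0.9721;  θ1=γ+ψ≈-0.2611
rotate P by −φ2: (0.0713, -0.1166, -0.1558)
  e−x'=0.0487;  (l²−L²−(e−x')²−y'²−z²)/2L = 0.0990
  √(A²+B²)=0.1632;  θ2 = -1.2677+0.9189 ≈ -0.3487
rotate P by −φ3: (-0.1366, -0.0034, -0.1558)
  A cos θ + B sin θ = C:  0.2566·cos θ + -0.1558·sin θ = -0.1088
  θ3 = atan2(B,A) + arccos(C/0.3002) = 1.3960

θ₁ = -0.2611, θ₂ = -0.3487, θ₃ = 1.3960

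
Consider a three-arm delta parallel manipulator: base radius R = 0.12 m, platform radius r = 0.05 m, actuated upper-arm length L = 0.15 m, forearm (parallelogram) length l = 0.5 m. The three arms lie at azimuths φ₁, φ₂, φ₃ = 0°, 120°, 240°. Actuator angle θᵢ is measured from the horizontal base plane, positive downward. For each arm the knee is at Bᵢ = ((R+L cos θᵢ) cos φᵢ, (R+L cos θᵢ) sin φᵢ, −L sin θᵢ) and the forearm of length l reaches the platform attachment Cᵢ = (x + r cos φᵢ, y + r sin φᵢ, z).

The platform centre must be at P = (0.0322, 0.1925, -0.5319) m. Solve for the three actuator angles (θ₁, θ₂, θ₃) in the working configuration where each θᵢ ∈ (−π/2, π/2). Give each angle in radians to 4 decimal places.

arm 1 (φ=0.0°): x'=0.0322, y'=0.1925
  e−x'=0.0378;  (l²−L²−(e−x')²−y'²−z²)/2L = -0.3130
  √(A²+B²)=0.5332;  θ1 = -1.4998+2.1981 ≈ 0.6983
arm 2 (φ=120.0°): x'=0.1506, y'=-0.1241
  A=-0.0806, B=-0.5319, C=(l²−L²−A²−y'²−z²)/(2L)=-0.2578
  γ=atan2(-0.5319,-0.0806)=-1.7212;  ψ=arccos(-0.4791)=2.0704;  θ2=γ+ψ≈0.3492
arm 3 (φ=240.0°): x'=-0.1828, y'=-0.0684
  A=0.2528, B=-0.5319, C=(l²−L²−A²−y'²−z²)/(2L)=-0.4133
  γ=atan2(-0.5319,0.2528)=-1.1271;  ψ=arccos(-0.7019)=2.3488;  θ3=γ+ψ≈1.2217

θ₁ = 0.6983, θ₂ = 0.3492, θ₃ = 1.2217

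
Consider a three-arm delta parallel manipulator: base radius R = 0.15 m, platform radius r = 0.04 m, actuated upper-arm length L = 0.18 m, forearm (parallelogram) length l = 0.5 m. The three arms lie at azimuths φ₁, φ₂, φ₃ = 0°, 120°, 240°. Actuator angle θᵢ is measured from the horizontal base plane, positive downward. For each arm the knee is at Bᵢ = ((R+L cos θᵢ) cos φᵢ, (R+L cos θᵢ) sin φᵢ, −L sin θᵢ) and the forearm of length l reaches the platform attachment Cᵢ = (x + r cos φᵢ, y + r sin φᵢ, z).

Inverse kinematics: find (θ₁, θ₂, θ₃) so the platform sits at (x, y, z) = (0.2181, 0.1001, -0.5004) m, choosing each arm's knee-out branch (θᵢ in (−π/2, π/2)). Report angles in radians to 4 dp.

φ1=0.0° → target in arm frame (0.2181, 0.1001)
  A=-0.1081, B=-0.5004, C=(l²−L²−A²−y'²−z²)/(2L)=-0.1514
  θ1 = atan2(B,A) + arccos(C/0.5119) = 0.0875
arm 2 (φ=120.0°): x'=-0.0224, y'=-0.2389
  A=0.1324, B=-0.5004, C=(l²−L²−A²−y'²−z²)/(2L)=-0.2984
  √(A²+B²)=0.5176;  θ2 = -1.3122+2.1851 ≈ 0.8729
rotate P by −φ3: (-0.1957, 0.1388, -0.5004)
  A=0.3057, B=-0.5004, C=(l²−L²−A²−y'²−z²)/(2L)=-0.4043
  √(A²+B²)=0.5864;  θ3 = -1.0223+2.3315 ≈ 1.3092

θ₁ = 0.0875, θ₂ = 0.8729, θ₃ = 1.3092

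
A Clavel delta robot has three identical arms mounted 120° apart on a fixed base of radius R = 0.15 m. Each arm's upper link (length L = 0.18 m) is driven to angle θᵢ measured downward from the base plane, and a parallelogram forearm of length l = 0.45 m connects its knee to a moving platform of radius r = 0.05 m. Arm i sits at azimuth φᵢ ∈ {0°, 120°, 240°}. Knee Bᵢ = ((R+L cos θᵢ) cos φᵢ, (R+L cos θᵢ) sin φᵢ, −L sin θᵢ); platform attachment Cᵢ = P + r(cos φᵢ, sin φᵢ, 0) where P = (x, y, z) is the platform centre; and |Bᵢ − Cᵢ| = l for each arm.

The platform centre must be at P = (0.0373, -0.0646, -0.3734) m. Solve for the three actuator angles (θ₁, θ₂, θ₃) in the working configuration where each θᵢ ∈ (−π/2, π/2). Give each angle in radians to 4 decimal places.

θ₁ = 0.0000, θ₂ = 0.4361, θ₃ = 0.0000

φ1=0.0° → target in arm frame (0.0373, -0.0646)
  e−x'=0.0627;  (l²−L²−(e−x')²−y'²−z²)/2L = 0.0627
  θ1 = atan2(B,A) + arccos(C/0.3786) = 0.0000
arm 2 (φ=120.0°): x'=-0.0746, y'=0.0000
  e−x'=0.1746;  (l²−L²−(e−x')²−y'²−z²)/2L = 0.0005
  √(A²+B²)=0.4122;  θ2 = -1.1334+1.5695 ≈ 0.4361
arm 3 (φ=240.0°): x'=0.0373, y'=0.0646
  A=0.0627, B=-0.3734, C=(l²−L²−A²−y'²−z²)/(2L)=0.0627
  √(A²+B²)=0.3786;  θ3 = -1.4044+1.4045 ≈ 0.0000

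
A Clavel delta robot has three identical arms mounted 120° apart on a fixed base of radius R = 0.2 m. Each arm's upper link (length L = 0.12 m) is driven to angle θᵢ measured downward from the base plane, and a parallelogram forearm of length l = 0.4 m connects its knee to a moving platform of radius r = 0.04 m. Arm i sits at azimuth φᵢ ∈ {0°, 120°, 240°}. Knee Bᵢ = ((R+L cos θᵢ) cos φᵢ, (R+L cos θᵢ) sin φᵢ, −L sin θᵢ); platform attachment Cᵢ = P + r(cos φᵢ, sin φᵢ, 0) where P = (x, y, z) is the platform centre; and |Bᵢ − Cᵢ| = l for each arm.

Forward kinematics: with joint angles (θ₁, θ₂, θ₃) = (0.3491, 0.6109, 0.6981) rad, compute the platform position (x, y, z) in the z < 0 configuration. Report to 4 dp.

(0.0361, 0.0094, -0.3634)

arm 1 at φ=0.0°: ρ1 = 0.2728;  centre 1 = (0.2728, 0.0000, -0.0410)
φ2=120.0°: virtual centre (-0.1291, 0.2237, -0.0688), radius l
centre 3 = (0.2519·cos240.0°, 0.2519·sin240.0°, -0.0771) = (-0.1260, -0.2182, -0.0771)
eliminate P² terms by subtracting sphere 1 from 2 and 3
plane₁₂: -0.8038x+0.4474y+-0.0556z = -0.0046
det = 0.7075;  x = 0.0071+-0.0799z,  y = 0.0024+-0.0194z
into |P−centre ₁|² = l²: 1.0068z² + 0.1245z + -0.0877 = 0;  Δ = 0.3687;  z = -0.3634 or 0.2398 → z<0 root = -0.3634
x = 0.0361, y = 0.0094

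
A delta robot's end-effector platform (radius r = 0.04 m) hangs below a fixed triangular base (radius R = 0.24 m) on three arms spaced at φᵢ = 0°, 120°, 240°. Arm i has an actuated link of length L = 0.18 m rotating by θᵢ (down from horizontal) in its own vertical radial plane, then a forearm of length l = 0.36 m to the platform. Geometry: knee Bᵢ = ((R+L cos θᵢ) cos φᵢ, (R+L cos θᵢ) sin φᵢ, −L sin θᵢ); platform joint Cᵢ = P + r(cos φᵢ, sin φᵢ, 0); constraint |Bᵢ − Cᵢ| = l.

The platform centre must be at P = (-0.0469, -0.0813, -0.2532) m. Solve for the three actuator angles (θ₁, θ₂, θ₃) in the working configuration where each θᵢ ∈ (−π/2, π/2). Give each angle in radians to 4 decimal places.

arm 1 (φ=0.0°): x'=-0.0469, y'=-0.0813
  A=0.2469, B=-0.2532, C=(l²−L²−A²−y'²−z²)/(2L)=-0.0958
  √(A²+B²)=0.3537;  θ1 = -0.7980+1.8450 ≈ 1.0470
φ2=120.0° → target in arm frame (-0.0470, 0.0813)
  e−x'=0.2470;  (l²−L²−(e−x')²−y'²−z²)/2L = -0.0958
  √(A²+B²)=0.3537;  θ2 = -0.7979+1.8452 ≈ 1.0473
rotate P by −φ3: (0.0939, 0.0000, -0.2532)
  e−x'=0.1061;  (l²−L²−(e−x')²−y'²−z²)/2L = 0.0606
  γ=atan2(-0.2532,0.1061)=-1.1738;  ψ=arccos(0.2208)=1.3482;  θ3=γ+ψ≈0.1743

θ₁ = 1.0470, θ₂ = 1.0473, θ₃ = 0.1743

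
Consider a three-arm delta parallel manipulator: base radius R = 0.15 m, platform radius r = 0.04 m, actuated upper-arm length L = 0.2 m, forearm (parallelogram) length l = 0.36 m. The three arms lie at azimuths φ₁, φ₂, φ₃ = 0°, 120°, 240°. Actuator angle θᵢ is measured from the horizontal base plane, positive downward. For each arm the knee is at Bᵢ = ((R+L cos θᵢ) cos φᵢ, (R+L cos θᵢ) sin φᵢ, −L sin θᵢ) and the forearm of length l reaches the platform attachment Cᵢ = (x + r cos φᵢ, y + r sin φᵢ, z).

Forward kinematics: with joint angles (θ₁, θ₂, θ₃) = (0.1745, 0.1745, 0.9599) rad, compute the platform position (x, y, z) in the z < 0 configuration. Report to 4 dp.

φ1=0.0°: virtual centre (0.3070, 0.0000, -0.0347), radius l
φ2=120.0°: virtual centre (-0.1535, 0.2658, -0.0347), radius l
φ3=240.0°: virtual centre (-0.1124, -0.1946, -0.1638), radius l
|centre ₂|²−|centre ₁|² = 0.0000;  |centre ₃|²−|centre ₁|² = -0.0181
plane₁₂: -0.9209x+0.5317y+0.0000z = 0.0000
det = 0.8043;  x = 0.0120+-0.1707z,  y = 0.0207+-0.2956z
into |P−centre ₁|² = l²: 1.1165z² + 0.1579z + -0.0409 = 0;  Δ = 0.2078;  z = -0.2748 or 0.1334 → z<0 root = -0.2748
x = 0.0589, y = 0.1020

(0.0589, 0.1020, -0.2748)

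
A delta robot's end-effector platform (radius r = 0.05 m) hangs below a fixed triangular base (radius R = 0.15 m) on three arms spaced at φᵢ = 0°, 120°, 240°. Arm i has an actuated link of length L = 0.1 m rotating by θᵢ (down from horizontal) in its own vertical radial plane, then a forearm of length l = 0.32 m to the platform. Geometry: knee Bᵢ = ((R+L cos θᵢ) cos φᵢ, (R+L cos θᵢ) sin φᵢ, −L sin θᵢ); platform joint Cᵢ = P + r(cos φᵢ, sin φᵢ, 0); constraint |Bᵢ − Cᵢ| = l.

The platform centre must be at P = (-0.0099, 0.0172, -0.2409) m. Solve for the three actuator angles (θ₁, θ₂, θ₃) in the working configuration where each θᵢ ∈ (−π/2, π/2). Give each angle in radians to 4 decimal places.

φ1=0.0° → target in arm frame (-0.0099, 0.0172)
  e−x'=0.1099;  (l²−L²−(e−x')²−y'²−z²)/2L = 0.1100
  γ=atan2(-0.2409,0.1099)=-1.1428;  ψ=arccos(0.4153)=1.1425;  θ1=γ+ψ≈-0.0003
arm 2 (φ=120.0°): x'=0.0198, y'=0.0000
  A cos θ + B sin θ = C:  0.0802·cos θ + -0.2409·sin θ = 0.1397
  θ2 = atan2(B,A) + arccos(C/0.2539) = -0.2615
φ3=240.0° → target in arm frame (-0.0099, -0.0172)
  A=0.1099, B=-0.2409, C=(l²−L²−A²−y'²−z²)/(2L)=0.1099
  √(A²+B²)=0.2648;  θ3 = -1.1426+1.1427 ≈ 0.0001

θ₁ = -0.0003, θ₂ = -0.2615, θ₃ = 0.0001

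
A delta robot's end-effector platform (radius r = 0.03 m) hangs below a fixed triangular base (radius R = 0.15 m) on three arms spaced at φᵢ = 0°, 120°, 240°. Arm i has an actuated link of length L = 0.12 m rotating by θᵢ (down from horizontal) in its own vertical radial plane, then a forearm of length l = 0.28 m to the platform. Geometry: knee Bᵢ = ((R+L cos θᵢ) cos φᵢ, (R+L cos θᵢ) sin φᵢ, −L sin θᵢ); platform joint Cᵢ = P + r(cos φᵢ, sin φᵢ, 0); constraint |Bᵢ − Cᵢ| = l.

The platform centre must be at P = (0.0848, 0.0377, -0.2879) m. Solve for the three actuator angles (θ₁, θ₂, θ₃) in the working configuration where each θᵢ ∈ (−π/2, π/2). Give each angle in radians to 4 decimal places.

θ₁ = 0.4364, θ₂ = 1.0467, θ₃ = 1.3961

arm 1 (φ=0.0°): x'=0.0848, y'=0.0377
  A cos θ + B sin θ = C:  0.0352·cos θ + -0.2879·sin θ = -0.0898
  γ=atan2(-0.2879,0.0352)=-1.4491;  ψ=arccos(-0.3095)=1.8855;  θ1=γ+ψ≈0.4364
rotate P by −φ2: (-0.0098, -0.0923, -0.2879)
  A=0.1298, B=-0.2879, C=(l²−L²−A²−y'²−z²)/(2L)=-0.1843
  √(A²+B²)=0.3158;  θ2 = -1.1474+2.1941 ≈ 1.0467
φ3=240.0° → target in arm frame (-0.0750, 0.0546)
  A=0.1950, B=-0.2879, C=(l²−L²−A²−y'²−z²)/(2L)=-0.2496
  γ=atan2(-0.2879,0.1950)=-0.9753;  ψ=arccos(-0.7178)=2.3715;  θ3=γ+ψ≈1.3961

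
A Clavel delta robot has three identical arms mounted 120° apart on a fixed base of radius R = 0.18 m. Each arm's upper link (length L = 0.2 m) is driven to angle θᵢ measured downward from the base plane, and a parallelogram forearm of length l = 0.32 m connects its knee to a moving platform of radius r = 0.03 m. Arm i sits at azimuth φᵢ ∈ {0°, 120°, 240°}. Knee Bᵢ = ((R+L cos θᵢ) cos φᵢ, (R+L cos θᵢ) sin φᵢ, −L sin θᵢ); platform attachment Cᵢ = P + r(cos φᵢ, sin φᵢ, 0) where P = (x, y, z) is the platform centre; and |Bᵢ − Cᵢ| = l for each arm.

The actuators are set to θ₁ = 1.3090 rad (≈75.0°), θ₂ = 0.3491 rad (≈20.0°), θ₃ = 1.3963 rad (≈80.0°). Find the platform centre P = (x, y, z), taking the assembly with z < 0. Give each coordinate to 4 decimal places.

(-0.0592, 0.1324, -0.3227)

φ1=0.0°: virtual centre (0.2018, 0.0000, -0.1932), radius l
O2 = (0.3379·cos120.0°, 0.3379·sin120.0°, -0.0684) = (-0.1690, 0.2927, -0.0684)
O3 = (0.1847·cos240.0°, 0.1847·sin240.0°, -0.1970) = (-0.0924, -0.1600, -0.1970)
|O₂|²−|O₁|² = 0.0409;  |O₃|²−|O₁|² = -0.0051
plane₁₂: -0.7415x+0.5853y+0.2495z = 0.0409
det = 0.5815;  x = -0.0173+0.1297z,  y = 0.0478+-0.2621z
quadratic in z: (1.0855)z²+(0.3045)z+(-0.0148)=0, √Δ=0.3961 → z ∈ {-0.3227, 0.0422}; z = -0.3227 (taking z<0)
x = -0.0592, y = 0.1324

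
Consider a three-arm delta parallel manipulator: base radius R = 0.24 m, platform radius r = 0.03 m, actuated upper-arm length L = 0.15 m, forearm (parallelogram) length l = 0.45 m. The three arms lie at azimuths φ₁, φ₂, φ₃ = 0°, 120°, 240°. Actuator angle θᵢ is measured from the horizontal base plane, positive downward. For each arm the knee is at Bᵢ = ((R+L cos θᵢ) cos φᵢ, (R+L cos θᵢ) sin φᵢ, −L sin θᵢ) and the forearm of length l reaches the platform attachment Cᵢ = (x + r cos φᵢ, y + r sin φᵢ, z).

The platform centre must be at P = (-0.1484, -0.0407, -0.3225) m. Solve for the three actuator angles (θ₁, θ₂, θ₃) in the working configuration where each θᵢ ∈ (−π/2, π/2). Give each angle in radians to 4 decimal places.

φ1=0.0° → target in arm frame (-0.1484, -0.0407)
  A cos θ + B sin θ = C:  0.3584·cos θ + -0.3225·sin θ = -0.1804
  γ=atan2(-0.3225,0.3584)=-0.7327;  ψ=arccos(-0.3741)=1.9542;  θ1=γ+ψ≈1.2215
φ2=120.0° → target in arm frame (0.0390, 0.1489)
  A cos θ + B sin θ = C:  0.1710·cos θ + -0.3225·sin θ = 0.0819
  θ2 = atan2(B,A) + arccos(C/0.3651) = 0.2613
rotate P by −φ3: (0.1094, -0.1082, -0.3225)
  e−x'=0.1006;  (l²−L²−(e−x')²−y'²−z²)/2L = 0.1806
  γ=atan2(-0.3225,0.1006)=-1.2686;  ψ=arccos(0.5346)=1.0067;  θ3=γ+ψ≈-0.2618

θ₁ = 1.2215, θ₂ = 0.2613, θ₃ = -0.2618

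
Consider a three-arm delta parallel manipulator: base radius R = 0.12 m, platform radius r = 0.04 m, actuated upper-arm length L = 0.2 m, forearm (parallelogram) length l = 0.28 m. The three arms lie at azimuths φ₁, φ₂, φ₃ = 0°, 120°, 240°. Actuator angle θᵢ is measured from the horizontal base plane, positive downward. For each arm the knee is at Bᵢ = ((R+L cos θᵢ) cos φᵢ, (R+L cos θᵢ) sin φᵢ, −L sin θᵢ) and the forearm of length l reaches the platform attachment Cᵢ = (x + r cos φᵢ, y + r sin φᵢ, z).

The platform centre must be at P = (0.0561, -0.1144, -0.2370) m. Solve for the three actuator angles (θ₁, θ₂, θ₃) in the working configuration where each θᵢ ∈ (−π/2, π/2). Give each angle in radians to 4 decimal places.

rotate P by −φ1: (0.0561, -0.1144, -0.2370)
  A=0.0239, B=-0.2370, C=(l²−L²−A²−y'²−z²)/(2L)=-0.0786
  √(A²+B²)=0.2382;  θ1 = -1.4703+1.9069 ≈ 0.4366
arm 2 (φ=120.0°): x'=-0.1271, y'=0.0086
  A=0.2071, B=-0.2370, C=(l²−L²−A²−y'²−z²)/(2L)=-0.1519
  √(A²+B²)=0.3148;  θ2 = -0.8526+2.0743 ≈ 1.2217
arm 3 (φ=240.0°): x'=0.0710, y'=0.1058
  A=0.0090, B=-0.2370, C=(l²−L²−A²−y'²−z²)/(2L)=-0.0726
  γ=atan2(-0.2370,0.0090)=-1.5329;  ψ=arccos(-0.3061)=1.8819;  θ3=γ+ψ≈0.3490

θ₁ = 0.4366, θ₂ = 1.2217, θ₃ = 0.3490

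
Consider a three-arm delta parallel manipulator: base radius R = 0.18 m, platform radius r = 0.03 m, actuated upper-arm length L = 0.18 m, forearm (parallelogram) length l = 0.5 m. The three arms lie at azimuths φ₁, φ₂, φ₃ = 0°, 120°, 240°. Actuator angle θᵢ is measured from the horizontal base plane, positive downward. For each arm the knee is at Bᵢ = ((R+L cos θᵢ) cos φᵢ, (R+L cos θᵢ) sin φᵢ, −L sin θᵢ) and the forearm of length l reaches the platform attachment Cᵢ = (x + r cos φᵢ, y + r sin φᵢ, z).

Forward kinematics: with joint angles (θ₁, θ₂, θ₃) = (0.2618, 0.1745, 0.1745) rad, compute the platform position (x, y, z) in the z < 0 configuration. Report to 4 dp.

φ1=0.0°: virtual centre (0.3239, 0.0000, -0.0466), radius l
arm 2 at φ=120.0°: ρ2 = 0.3273;  O2 = (-0.1636, 0.2834, -0.0313)
φ3=240.0°: virtual centre (-0.1636, -0.2834, -0.0313), radius l
eliminate P² terms by subtracting sphere 1 from 2 and 3
linear system: -0.9750x+0.5668y = 0.0010−0.0307z; -0.9750x+-0.5668y = 0.0010−0.0307z
det = 1.1053;  x = -0.0010+0.0315z,  y = 0.0000+0.0000z
into |P−O₁|² = l²: 1.0010z² + 0.0727z + -0.1423 = 0;  Δ = 0.5749;  z = -0.4151 or 0.3424 → z<0 root = -0.4151
x = -0.0141, y = 0.0000

(-0.0141, 0.0000, -0.4151)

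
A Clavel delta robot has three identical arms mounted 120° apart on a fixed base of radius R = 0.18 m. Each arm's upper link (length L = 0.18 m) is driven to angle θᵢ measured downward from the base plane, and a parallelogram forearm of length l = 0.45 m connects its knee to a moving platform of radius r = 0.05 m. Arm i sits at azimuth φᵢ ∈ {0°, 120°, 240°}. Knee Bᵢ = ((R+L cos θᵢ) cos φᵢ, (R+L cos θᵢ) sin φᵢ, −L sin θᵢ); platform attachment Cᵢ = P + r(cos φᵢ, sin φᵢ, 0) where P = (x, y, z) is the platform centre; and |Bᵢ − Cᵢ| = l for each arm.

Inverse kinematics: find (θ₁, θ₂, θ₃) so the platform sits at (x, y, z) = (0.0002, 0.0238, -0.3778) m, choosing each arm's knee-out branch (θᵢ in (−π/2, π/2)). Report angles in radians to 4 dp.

φ1=0.0° → target in arm frame (0.0002, 0.0238)
  A=0.1298, B=-0.3778, C=(l²−L²−A²−y'²−z²)/(2L)=0.0276
  θ1 = atan2(B,A) + arccos(C/0.3995) = 0.2617
arm 2 (φ=120.0°): x'=0.0205, y'=-0.0121
  A cos θ + B sin θ = C:  0.1095·cos θ + -0.3778·sin θ = 0.0423
  √(A²+B²)=0.3933;  θ2 = -1.2887+1.4630 ≈ 0.1743
φ3=240.0° → target in arm frame (-0.0207, -0.0117)
  A=0.1507, B=-0.3778, C=(l²−L²−A²−y'²−z²)/(2L)=0.0125
  √(A²+B²)=0.4068;  θ3 = -1.1912+1.5400 ≈ 0.3487

θ₁ = 0.2617, θ₂ = 0.1743, θ₃ = 0.3487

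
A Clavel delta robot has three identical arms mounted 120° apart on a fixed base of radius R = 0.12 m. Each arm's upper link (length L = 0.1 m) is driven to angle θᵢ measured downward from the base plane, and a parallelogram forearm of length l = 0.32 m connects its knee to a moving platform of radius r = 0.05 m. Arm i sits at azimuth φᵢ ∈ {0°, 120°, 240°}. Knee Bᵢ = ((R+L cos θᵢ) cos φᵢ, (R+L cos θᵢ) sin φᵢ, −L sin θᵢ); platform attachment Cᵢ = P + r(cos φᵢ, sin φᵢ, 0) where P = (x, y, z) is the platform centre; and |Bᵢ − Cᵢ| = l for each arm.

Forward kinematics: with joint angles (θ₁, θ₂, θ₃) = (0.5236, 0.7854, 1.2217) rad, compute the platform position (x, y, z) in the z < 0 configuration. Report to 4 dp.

(0.0673, 0.0564, -0.3521)

φ1=0.0°: virtual centre (0.1566, 0.0000, -0.0500), radius l
O2 = (0.1407·cos120.0°, 0.1407·sin120.0°, -0.0707) = (-0.0704, 0.1219, -0.0707)
O3 = (0.1042·cos240.0°, 0.1042·sin240.0°, -0.0940) = (-0.0521, -0.0902, -0.0940)
eliminate P² terms by subtracting sphere 1 from 2 and 3
linear system: -0.4539x+0.2437y = -0.0022−-0.0414z; -0.4174x+-0.1805y = -0.0073−-0.0879z
det = 0.1837;  x = 0.0119+-0.1574z,  y = 0.0131+-0.1232z
quadratic in z: (1.0400)z²+(0.1423)z+(-0.0788)=0, √Δ=0.5899 → z ∈ {-0.3521, 0.2152}; z = -0.3521 (taking z<0)
x = 0.0673, y = 0.0564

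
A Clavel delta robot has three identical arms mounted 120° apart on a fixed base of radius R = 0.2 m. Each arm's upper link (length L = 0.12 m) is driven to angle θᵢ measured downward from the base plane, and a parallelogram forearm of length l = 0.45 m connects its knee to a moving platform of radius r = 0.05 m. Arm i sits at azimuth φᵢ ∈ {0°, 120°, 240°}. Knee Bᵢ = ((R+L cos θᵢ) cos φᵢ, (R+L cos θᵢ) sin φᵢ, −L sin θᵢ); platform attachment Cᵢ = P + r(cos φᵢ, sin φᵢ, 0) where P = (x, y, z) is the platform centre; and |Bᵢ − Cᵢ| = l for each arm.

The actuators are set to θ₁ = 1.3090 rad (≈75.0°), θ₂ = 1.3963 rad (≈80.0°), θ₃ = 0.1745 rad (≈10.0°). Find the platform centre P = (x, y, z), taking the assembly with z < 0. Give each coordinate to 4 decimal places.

(-0.0717, -0.1465, -0.4582)

arm 1 at φ=0.0°: e+L cos θ1 = 0.1811;  S1 = (0.1811, 0.0000, -0.1159)
φ2=120.0°: virtual centre (-0.0854, 0.1479, -0.1182), radius l
S3 = (0.2682·cos240.0°, 0.2682·sin240.0°, -0.0208) = (-0.1341, -0.2322, -0.0208)
|S₂|²−|S₁|² = -0.0031;  |S₃|²−|S₁|² = 0.0261
linear system: -0.5329x+0.2959y = -0.0031−-0.0045z; -0.6303x+-0.4645y = 0.0261−0.1902z
det = 0.4341;  x = -0.0145+0.1248z,  y = -0.0365+0.2401z
sphere 1 gives Az²+Bz+C=0 with A=1.0732, B=0.1655, C=-0.1495;  B²−4AC=0.6690;  roots -0.4582, 0.3040;  negative root z = -0.4582
x = -0.0717, y = -0.1465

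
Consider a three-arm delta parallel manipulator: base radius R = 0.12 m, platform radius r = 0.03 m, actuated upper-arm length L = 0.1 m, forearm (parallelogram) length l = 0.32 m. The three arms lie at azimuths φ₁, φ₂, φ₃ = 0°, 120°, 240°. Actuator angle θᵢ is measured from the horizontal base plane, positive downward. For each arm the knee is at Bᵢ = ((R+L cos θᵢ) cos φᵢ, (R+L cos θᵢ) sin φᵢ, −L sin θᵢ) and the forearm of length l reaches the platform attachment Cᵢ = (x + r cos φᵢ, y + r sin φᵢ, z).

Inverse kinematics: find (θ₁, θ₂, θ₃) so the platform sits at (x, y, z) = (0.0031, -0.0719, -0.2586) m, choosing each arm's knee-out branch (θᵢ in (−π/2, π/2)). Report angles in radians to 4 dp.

φ1=0.0° → target in arm frame (0.0031, -0.0719)
  A=0.0869, B=-0.2586, C=(l²−L²−A²−y'²−z²)/(2L)=0.0640
  √(A²+B²)=0.2728;  θ1 = -1.2466+1.3339 ≈ 0.0873
rotate P by −φ2: (-0.0638, 0.0333, -0.2586)
  A cos θ + B sin θ = C:  0.1538·cos θ + -0.2586·sin θ = 0.0038
  θ2 = atan2(B,A) + arccos(C/0.3009) = 0.5240
rotate P by −φ3: (0.0607, 0.0386, -0.2586)
  A cos θ + B sin θ = C:  0.0293·cos θ + -0.2586·sin θ = 0.1159
  θ3 = atan2(B,A) + arccos(C/0.2603) = -0.3487

θ₁ = 0.0873, θ₂ = 0.5240, θ₃ = -0.3487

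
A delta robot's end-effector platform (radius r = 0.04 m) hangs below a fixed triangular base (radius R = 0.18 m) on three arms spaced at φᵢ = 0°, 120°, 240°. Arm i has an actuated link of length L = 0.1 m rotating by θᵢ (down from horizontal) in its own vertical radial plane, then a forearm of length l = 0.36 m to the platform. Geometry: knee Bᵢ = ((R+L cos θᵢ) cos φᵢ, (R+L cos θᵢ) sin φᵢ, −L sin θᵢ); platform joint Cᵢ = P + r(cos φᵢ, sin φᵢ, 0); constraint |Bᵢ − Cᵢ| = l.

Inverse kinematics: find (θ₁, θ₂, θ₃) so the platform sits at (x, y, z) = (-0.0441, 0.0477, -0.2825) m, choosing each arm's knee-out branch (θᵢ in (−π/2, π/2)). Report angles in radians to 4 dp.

arm 1 (φ=0.0°): x'=-0.0441, y'=0.0477
  e−x'=0.1841;  (l²−L²−(e−x')²−y'²−z²)/2L = 0.0181
  θ1 = atan2(B,A) + arccos(C/0.3372) = 0.5238
φ2=120.0° → target in arm frame (0.0634, 0.0143)
  A cos θ + B sin θ = C:  0.0766·cos θ + -0.2825·sin θ = 0.1686
  γ=atan2(-0.2825,0.0766)=-1.3059;  ψ=arccos(0.5759)=0.9571;  θ2=γ+ψ≈-0.3488
φ3=240.0° → target in arm frame (-0.0193, -0.0620)
  e−x'=0.1593;  (l²−L²−(e−x')²−y'²−z²)/2L = 0.0529
  γ=atan2(-0.2825,0.1593)=-1.0575;  ψ=arccos(0.1631)=1.4069;  θ3=γ+ψ≈0.3495

θ₁ = 0.5238, θ₂ = -0.3488, θ₃ = 0.3495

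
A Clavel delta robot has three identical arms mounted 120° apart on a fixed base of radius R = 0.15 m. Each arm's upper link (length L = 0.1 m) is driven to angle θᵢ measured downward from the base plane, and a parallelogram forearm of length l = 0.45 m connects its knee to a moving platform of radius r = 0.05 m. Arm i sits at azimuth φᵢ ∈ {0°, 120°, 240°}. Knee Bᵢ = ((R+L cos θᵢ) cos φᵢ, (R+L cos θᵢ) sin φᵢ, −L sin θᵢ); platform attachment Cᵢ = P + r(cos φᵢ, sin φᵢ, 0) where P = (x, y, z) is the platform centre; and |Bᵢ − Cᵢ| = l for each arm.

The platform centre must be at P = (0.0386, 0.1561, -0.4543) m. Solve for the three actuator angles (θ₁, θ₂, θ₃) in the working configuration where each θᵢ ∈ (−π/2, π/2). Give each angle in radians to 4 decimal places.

arm 1 (φ=0.0°): x'=0.0386, y'=0.1561
  A cos θ + B sin θ = C:  0.0614·cos θ + -0.4543·sin θ = -0.2101
  θ1 = atan2(B,A) + arccos(C/0.4584) = 0.6105
arm 2 (φ=120.0°): x'=0.1159, y'=-0.1115
  A cos θ + B sin θ = C:  -0.0159·cos θ + -0.4543·sin θ = -0.1328
  √(A²+B²)=0.4546;  θ2 = -1.6058+1.8674 ≈ 0.2616
rotate P by −φ3: (-0.1545, -0.0446, -0.4543)
  e−x'=0.2545;  (l²−L²−(e−x')²−y'²−z²)/2L = -0.4032
  √(A²+B²)=0.5207;  θ3 = -1.0602+2.4565 ≈ 1.3963

θ₁ = 0.6105, θ₂ = 0.2616, θ₃ = 1.3963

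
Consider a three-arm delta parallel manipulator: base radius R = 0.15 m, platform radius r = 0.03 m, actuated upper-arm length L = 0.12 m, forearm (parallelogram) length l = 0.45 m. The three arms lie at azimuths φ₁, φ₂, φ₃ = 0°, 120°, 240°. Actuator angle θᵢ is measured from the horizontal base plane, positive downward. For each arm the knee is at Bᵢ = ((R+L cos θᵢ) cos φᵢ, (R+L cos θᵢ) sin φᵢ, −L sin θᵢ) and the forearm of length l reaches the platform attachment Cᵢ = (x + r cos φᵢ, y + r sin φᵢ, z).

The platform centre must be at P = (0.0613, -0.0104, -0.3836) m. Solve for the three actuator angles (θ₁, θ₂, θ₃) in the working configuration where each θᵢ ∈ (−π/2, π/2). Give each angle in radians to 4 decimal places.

θ₁ = -0.2613, θ₂ = 0.2620, θ₃ = 0.1745

arm 1 (φ=0.0°): x'=0.0613, y'=-0.0104
  A cos θ + B sin θ = C:  0.0587·cos θ + -0.3836·sin θ = 0.1558
  √(A²+B²)=0.3881;  θ1 = -1.4190+1.1576 ≈ -0.2613
rotate P by −φ2: (-0.0397, -0.0479, -0.3836)
  A cos θ + B sin θ = C:  0.1597·cos θ + -0.3836·sin θ = 0.0549
  √(A²+B²)=0.4155;  θ2 = -1.1764+1.4384 ≈ 0.2620
arm 3 (φ=240.0°): x'=-0.0216, y'=0.0583
  A cos θ + B sin θ = C:  0.1416·cos θ + -0.3836·sin θ = 0.0729
  √(A²+B²)=0.4089;  θ3 = -1.2171+1.3916 ≈ 0.1745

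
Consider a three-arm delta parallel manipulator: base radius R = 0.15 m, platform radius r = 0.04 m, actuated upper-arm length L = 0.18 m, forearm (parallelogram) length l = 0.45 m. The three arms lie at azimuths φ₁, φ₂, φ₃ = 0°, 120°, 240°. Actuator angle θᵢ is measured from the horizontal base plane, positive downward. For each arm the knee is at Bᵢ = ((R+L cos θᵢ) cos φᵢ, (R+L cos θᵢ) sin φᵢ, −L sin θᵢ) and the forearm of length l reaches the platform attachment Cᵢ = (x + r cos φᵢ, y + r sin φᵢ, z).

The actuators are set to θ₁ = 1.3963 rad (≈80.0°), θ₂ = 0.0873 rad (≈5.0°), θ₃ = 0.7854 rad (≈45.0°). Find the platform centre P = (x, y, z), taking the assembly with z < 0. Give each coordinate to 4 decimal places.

(-0.2098, 0.1076, -0.4374)

S1 = (0.1413·cos0.0°, 0.1413·sin0.0°, -0.1773) = (0.1413, 0.0000, -0.1773)
S2 = (0.2893·cos120.0°, 0.2893·sin120.0°, -0.0157) = (-0.1447, 0.2506, -0.0157)
arm 3 at φ=240.0°: e+L cos θ3 = 0.2373;  S3 = (-0.1186, -0.2055, -0.1273)
|S₂|²−|S₁|² = 0.0326;  |S₃|²−|S₁|² = 0.0211
linear system: -0.5718x+0.5011y = 0.0326−0.3231z; -0.5198x+-0.4110y = 0.0211−0.1000z
Cramer: x(z) = -0.0484+0.3692z;  y(z) = 0.0098-0.2236z
sphere 1 gives Az²+Bz+C=0 with A=1.1863, B=0.2101, C=-0.1350;  B²−4AC=0.6848;  roots -0.4374, 0.2602;  negative root z = -0.4374
x = -0.2098, y = 0.1076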